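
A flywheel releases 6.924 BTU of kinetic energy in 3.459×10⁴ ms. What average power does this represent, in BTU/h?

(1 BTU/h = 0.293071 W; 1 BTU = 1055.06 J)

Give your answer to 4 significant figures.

720.6 BTU/h

6.924 BTU × 1055.06 → 7305.24 J
3.459×10⁴ ms × 0.001 → 34.59 s
P = E / t = 7305.24 J / 34.59 s = 211.195 W
211.195 W ÷ (0.293071 W/BTU/h) = 720.627 BTU/h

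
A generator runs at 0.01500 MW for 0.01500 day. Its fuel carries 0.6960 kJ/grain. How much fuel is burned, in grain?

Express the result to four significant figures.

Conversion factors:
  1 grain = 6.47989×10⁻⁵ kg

0.01500 MW → 15000 W
0.01500 day → 1296 s
E = P × t = 15000 × 1296 = 1.944×10⁷ J
0.6960 kJ/grain → 1.07409×10⁷ J/kg
m = E / e_s = 1.944×10⁷ / 1.07409×10⁷ = 1.8099 kg
In grain: 1.8099 / 6.47989×10⁻⁵ = 27931 grain

2.793×10⁴ grain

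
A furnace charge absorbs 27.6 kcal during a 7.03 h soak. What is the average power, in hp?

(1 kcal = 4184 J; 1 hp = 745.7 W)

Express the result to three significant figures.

0.00612 hp

27.6 kcal × 4184 → 115478 J
7.03 h × 3600 → 25308 s
P = E / t = 115478 J / 25308 s = 4.56291 W
4.56291 W ÷ (745.7 W/hp) = 0.00611896 hp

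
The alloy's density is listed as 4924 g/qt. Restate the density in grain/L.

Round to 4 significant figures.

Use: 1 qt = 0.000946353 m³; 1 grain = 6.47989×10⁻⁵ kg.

8.030×10⁴ grain/L

4924 g/qt × 0.001 kg/g ÷ 0.000946353 m³/qt = 5203.13 kg/m³
5203.13 kg/m³ ÷ 6.47989×10⁻⁵ kg/grain × 0.001 m³/L = 80296.6 grain/L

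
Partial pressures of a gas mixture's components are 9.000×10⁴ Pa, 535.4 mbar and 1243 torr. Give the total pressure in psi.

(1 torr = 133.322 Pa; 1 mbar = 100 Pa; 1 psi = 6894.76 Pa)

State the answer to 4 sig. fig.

44.85 psi

9.000×10⁴ Pa (already Pa)
535.4 mbar × 100 → 53540 Pa
1243 torr × 133.322 → 165719 Pa
Combined: 90000 + 53540 + 165719 = 309259 Pa
In psi: 309259 / 6894.76 = 44.8542 psi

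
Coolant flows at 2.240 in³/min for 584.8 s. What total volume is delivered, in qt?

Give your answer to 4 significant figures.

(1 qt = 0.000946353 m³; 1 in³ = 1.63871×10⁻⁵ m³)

2.240 in³/min → 6.11785×10⁻⁷ m³/s
V = Q × t = 6.11785×10⁻⁷ × 584.8 = 3.57772×10⁻⁴ m³
In qt: 3.57772×10⁻⁴ / 0.000946353 = 0.378053 qt

0.3781 qt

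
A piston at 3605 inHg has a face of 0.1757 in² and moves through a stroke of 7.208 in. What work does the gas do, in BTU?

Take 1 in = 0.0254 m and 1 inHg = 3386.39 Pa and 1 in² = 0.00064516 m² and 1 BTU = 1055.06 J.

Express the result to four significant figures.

3605 inHg → 1.22079×10⁷ Pa
0.1757 in² → 1.13355×10⁻⁴ m²
F = P × A = 1.22079×10⁷ × 1.13355×10⁻⁴ = 1383.83 N
7.208 in → 0.183083 m
W = F × d = 1383.83 × 0.183083 = 253.356 J
In BTU: 253.356 / 1055.06 = 0.240134 BTU

0.2401 BTU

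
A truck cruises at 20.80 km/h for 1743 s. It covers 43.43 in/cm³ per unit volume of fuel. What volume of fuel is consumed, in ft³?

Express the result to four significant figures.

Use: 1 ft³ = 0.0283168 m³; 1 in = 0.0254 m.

0.3224 ft³

20.80 km/h → 5.77778 m/s
d = v × t = 5.77778 × 1743 = 10070.7 m
43.43 in/cm³ → 1.10312×10⁶ m/m³
V = d / (distance per unit fuel) = 10070.7 / 1.10312×10⁶ = 0.00912929 m³
In ft³: 0.00912929 / 0.0283168 = 0.322398 ft³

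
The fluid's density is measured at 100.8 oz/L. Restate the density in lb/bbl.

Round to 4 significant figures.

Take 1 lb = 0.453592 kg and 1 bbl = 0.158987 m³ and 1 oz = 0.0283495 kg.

100.8 oz/L × 0.0283495 kg/oz ÷ 0.001 m³/L = 2857.63 kg/m³
2857.63 kg/m³ ÷ 0.453592 kg/lb × 0.158987 m³/bbl = 1001.62 lb/bbl

1002 lb/bbl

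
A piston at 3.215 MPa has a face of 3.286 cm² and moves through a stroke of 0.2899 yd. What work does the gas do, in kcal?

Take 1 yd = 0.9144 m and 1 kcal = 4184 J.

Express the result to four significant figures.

0.06693 kcal

3.215 MPa → 3.215×10⁶ Pa
3.286 cm² → 3.286×10⁻⁴ m²
F = P × A = 3.215×10⁶ × 3.286×10⁻⁴ = 1056.45 N
0.2899 yd → 0.265085 m
W = F × d = 1056.45 × 0.265085 = 280.049 J
In kcal: 280.049 / 4184 = 0.0669333 kcal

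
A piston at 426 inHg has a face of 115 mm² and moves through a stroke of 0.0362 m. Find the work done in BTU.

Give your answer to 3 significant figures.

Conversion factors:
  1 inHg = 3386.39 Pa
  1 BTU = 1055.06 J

426 inHg → 1.4426×10⁶ Pa
115 mm² → 1.15×10⁻⁴ m²
F = P × A = 1.4426×10⁶ × 1.15×10⁻⁴ = 165.899 N
W = F × d = 165.899 × 0.0362 = 6.00554 J
In BTU: 6.00554 / 1055.06 = 0.00569213 BTU

0.00569 BTU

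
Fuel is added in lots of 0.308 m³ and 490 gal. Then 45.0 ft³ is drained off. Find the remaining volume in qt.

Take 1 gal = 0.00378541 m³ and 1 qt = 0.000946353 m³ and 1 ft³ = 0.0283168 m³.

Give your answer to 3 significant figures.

0.308 m³ (already m³)
490 gal × 0.00378541 = 1.85485 m³
45.0 ft³ × 0.0283168 = 1.27426 m³
Net: 0.308 + 1.85485 − 1.27426 = 0.88859 m³
In qt: 0.88859 / 0.000946353 = 938.963 qt

939 qt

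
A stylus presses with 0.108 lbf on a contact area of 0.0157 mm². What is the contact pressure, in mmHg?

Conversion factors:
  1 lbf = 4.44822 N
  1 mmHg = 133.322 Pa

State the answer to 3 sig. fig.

2.30×10⁵ mmHg

0.108 lbf × 4.44822 → 0.480408 N
0.0157 mm² × 10⁻⁶ → 1.57×10⁻⁸ m²
P = F / A = 0.480408 N / 1.57×10⁻⁸ m² = 3.05992×10⁷ Pa
3.05992×10⁷ Pa ÷ (133.322 Pa/mmHg) = 229514 mmHg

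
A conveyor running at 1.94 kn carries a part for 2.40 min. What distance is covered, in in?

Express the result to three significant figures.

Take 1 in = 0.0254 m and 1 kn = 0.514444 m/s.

5660 in

1.94 kn × 0.514444 = 0.998021 m/s
2.40 min × 60 = 144 s
d = v × t = 0.998021 m/s × 144 s = 143.715 m
143.715 m ÷ (0.0254 m/in) = 5658.07 in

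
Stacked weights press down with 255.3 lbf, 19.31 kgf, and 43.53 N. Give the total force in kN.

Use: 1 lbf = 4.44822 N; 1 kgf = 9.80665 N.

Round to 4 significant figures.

1.369 kN

255.3 lbf × 4.44822 = 1135.63 N
19.31 kgf × 9.80665 = 189.366 N
43.53 N (already N)
Sum: 1135.63 + 189.366 + 43.53 = 1368.53 N
In kN: 1368.53 / 1000 = 1.36853 kN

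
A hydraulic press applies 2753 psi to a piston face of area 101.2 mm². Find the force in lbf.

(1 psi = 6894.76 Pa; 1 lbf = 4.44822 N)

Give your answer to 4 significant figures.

2753 psi × 6894.76 = 1.89813×10⁷ Pa
101.2 mm² × 10⁻⁶ = 1.012×10⁻⁴ m²
F = P × A = 1.89813×10⁷ Pa × 1.012×10⁻⁴ m² = 1920.91 N
1920.91 N ÷ (4.44822 N/lbf) = 431.838 lbf

431.8 lbf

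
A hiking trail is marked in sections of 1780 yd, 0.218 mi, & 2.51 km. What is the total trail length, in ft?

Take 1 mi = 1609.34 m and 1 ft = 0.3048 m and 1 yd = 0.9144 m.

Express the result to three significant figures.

1780 yd × 0.9144 = 1627.63 m
0.218 mi × 1609.34 = 350.836 m
2.51 km × 1000 = 2510 m
Combined: 1627.63 + 350.836 + 2510 = 4488.47 m
In ft: 4488.47 / 0.3048 = 14726 ft

1.47×10⁴ ft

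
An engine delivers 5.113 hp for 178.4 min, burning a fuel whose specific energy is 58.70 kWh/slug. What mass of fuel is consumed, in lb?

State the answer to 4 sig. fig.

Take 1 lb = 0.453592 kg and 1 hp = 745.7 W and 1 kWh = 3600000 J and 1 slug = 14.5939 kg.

5.113 hp → 3812.76 W
178.4 min → 10704 s
E = P × t = 3812.76 × 10704 = 4.08118×10⁷ J
58.70 kWh/slug → 1.448×10⁷ J/kg
m = E / e_s = 4.08118×10⁷ / 1.448×10⁷ = 2.81849 kg
In lb: 2.81849 / 0.453592 = 6.21371 lb

6.214 lb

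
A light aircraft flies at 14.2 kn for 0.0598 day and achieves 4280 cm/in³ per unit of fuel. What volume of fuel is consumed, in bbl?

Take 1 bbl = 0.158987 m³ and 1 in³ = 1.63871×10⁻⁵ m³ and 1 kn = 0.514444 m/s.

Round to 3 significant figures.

14.2 kn → 7.3051 m/s
0.0598 day → 5166.72 s
d = v × t = 7.3051 × 5166.72 = 37743.4 m
4280 cm/in³ → 2.61181×10⁶ m/m³
V = d / (distance per unit fuel) = 37743.4 / 2.61181×10⁶ = 0.0144511 m³
In bbl: 0.0144511 / 0.158987 = 0.0908949 bbl

0.0909 bbl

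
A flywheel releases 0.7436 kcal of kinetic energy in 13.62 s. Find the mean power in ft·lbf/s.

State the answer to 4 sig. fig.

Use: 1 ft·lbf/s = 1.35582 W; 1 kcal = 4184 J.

168.5 ft·lbf/s

0.7436 kcal × 4184 = 3111.22 J
P = E / t = 3111.22 J / 13.62 s = 228.43 W
228.43 W ÷ (1.35582 W/ft·lbf/s) = 168.481 ft·lbf/s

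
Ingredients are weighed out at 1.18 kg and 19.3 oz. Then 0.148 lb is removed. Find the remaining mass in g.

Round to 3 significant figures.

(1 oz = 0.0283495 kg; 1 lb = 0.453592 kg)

1.18 kg (already kg)
19.3 oz × 0.0283495 = 0.547145 kg
0.148 lb × 0.453592 = 0.0671316 kg
Result: 1.18 + 0.547145 − 0.0671316 = 1.66001 kg
In g: 1.66001 / 0.001 = 1660.01 g

1660 g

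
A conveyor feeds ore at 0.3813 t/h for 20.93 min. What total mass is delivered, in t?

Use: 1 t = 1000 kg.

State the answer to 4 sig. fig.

0.3813 t/h → 0.105917 kg/s
20.93 min → 1255.8 s
m = ṁ × t = 0.105917 × 1255.8 = 133.011 kg
In t: 133.011 / 1000 = 0.133011 t

0.1330 t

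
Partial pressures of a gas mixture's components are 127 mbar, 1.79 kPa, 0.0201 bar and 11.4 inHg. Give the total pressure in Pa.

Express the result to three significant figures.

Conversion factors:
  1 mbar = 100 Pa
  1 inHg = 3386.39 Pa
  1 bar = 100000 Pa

5.51×10⁴ Pa

127 mbar × 100 = 12700 Pa
1.79 kPa × 1000 = 1790 Pa
0.0201 bar × 100000 = 2010 Pa
11.4 inHg × 3386.39 = 38604.8 Pa
Combined: 12700 + 1790 + 2010 + 38604.8 = 55104.8 Pa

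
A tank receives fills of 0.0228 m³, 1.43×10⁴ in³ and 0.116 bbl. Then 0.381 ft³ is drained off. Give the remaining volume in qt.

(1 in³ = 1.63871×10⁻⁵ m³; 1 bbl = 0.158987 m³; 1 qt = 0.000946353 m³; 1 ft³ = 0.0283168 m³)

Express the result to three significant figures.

0.0228 m³ (already m³)
1.43×10⁴ in³ × 1.63871×10⁻⁵ = 0.234336 m³
0.116 bbl × 0.158987 = 0.0184425 m³
0.381 ft³ × 0.0283168 = 0.0107887 m³
Sum: 0.0228 + 0.234336 + 0.0184425 − 0.0107887 = 0.26479 m³
In qt: 0.26479 / 0.000946353 = 279.8 qt

280 qt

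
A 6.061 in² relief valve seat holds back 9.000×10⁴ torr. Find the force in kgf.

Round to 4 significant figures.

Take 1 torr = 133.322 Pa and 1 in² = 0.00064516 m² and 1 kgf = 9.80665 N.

4784 kgf

9.000×10⁴ torr × 133.322 → 1.1999×10⁷ Pa
6.061 in² × 0.00064516 → 0.00391031 m²
F = P × A = 1.1999×10⁷ Pa × 0.00391031 m² = 46919.8 N
46919.8 N ÷ (9.80665 N/kgf) = 4784.49 kgf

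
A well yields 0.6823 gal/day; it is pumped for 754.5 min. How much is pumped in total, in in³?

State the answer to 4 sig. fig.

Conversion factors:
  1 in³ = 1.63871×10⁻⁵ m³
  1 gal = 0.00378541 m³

0.6823 gal/day → 2.98933×10⁻⁸ m³/s
754.5 min → 45270 s
V = Q × t = 2.98933×10⁻⁸ × 45270 = 0.00135327 m³
In in³: 0.00135327 / 1.63871×10⁻⁵ = 82.5814 in³

82.58 in³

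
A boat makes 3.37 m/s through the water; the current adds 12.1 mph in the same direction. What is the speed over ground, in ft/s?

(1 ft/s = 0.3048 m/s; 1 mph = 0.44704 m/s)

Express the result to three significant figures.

28.8 ft/s

3.37 m/s (already m/s)
12.1 mph × 0.44704 = 5.40918 m/s
Combined: 3.37 + 5.40918 = 8.77918 m/s
In ft/s: 8.77918 / 0.3048 = 28.8031 ft/s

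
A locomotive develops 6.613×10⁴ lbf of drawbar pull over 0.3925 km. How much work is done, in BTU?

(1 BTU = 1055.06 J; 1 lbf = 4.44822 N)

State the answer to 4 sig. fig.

6.613×10⁴ lbf × 4.44822 = 294161 N
0.3925 km × 1000 = 392.5 m
W = F × d = 294161 N × 392.5 m = 1.15458×10⁸ J
1.15458×10⁸ J ÷ (1055.06 J/BTU) = 109433 BTU

1.094×10⁵ BTU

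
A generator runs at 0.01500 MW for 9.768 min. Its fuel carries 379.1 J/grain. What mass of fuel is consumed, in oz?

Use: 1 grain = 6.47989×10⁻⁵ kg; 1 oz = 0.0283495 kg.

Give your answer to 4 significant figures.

0.01500 MW → 15000 W
9.768 min → 586.08 s
E = P × t = 15000 × 586.08 = 8.7912×10⁶ J
379.1 J/grain → 5.85041×10⁶ J/kg
m = E / e_s = 8.7912×10⁶ / 5.85041×10⁶ = 1.50266 kg
In oz: 1.50266 / 0.0283495 = 53.0048 oz

53.00 oz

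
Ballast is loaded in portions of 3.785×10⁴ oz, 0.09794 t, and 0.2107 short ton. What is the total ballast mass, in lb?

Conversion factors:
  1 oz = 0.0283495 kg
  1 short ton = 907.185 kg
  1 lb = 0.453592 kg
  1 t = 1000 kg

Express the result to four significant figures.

3003 lb

3.785×10⁴ oz × 0.0283495 = 1073.03 kg
0.09794 t × 1000 = 97.94 kg
0.2107 short ton × 907.185 = 191.144 kg
Total: 1073.03 + 97.94 + 191.144 = 1362.11 kg
In lb: 1362.11 / 0.453592 = 3002.94 lb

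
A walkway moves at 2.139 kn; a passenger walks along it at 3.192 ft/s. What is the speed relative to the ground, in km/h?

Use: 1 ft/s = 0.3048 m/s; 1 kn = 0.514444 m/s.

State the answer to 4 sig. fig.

7.464 km/h

2.139 kn × 0.514444 → 1.1004 m/s
3.192 ft/s × 0.3048 → 0.972922 m/s
Combined: 1.1004 + 0.972922 = 2.07332 m/s
In km/h: 2.07332 / (1/3.6) = 7.46395 km/h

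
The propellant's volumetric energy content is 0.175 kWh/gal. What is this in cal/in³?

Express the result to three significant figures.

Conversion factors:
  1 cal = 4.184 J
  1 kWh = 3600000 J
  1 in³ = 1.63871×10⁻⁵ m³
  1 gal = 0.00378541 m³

0.175 kWh/gal × 3600000 J/kWh ÷ 0.00378541 m³/gal = 1.66428×10⁸ J/m³
1.66428×10⁸ J/m³ ÷ 4.184 J/cal × 1.63871×10⁻⁵ m³/in³ = 651.834 cal/in³

652 cal/in³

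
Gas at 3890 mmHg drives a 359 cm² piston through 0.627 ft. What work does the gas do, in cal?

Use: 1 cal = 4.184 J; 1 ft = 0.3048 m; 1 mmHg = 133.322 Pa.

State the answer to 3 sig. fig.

850 cal

3890 mmHg → 518623 Pa
359 cm² → 0.0359 m²
F = P × A = 518623 × 0.0359 = 18618.6 N
0.627 ft → 0.19111 m
W = F × d = 18618.6 × 0.19111 = 3558.2 J
In cal: 3558.2 / 4.184 = 850.43 cal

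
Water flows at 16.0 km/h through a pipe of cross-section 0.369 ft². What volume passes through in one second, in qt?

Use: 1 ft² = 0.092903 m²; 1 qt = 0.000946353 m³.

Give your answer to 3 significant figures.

16.0 km/h × (1/3.6) = 4.44444 m/s
0.369 ft² × 0.092903 = 0.0342812 m²
V = v × A × t = 4.44444 m/s × 0.0342812 m² × 1 s = 0.152361 m³
0.152361 m³ ÷ (0.000946353 m³/qt) = 160.998 qt

161 qt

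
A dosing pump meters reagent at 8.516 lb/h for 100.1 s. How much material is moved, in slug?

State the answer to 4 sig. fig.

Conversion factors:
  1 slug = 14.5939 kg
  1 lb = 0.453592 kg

8.516 lb/h → 0.001073 kg/s
m = ṁ × t = 0.001073 × 100.1 = 0.107407 kg
In slug: 0.107407 / 14.5939 = 0.00735972 slug

0.007360 slug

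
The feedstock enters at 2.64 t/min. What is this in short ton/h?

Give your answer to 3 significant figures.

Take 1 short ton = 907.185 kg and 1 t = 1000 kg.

2.64 t/min × 1000 kg/t ÷ 60 s/min = 44 kg/s
44 kg/s ÷ 907.185 kg/short ton × 3600 s/h = 174.606 short ton/h

175 short ton/h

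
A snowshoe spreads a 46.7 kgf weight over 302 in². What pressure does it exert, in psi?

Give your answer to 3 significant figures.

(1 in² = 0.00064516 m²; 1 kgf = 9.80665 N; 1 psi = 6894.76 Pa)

46.7 kgf × 9.80665 → 457.971 N
302 in² × 0.00064516 → 0.194838 m²
P = F / A = 457.971 N / 0.194838 m² = 2350.52 Pa
2350.52 Pa ÷ (6894.76 Pa/psi) = 0.340914 psi

0.341 psi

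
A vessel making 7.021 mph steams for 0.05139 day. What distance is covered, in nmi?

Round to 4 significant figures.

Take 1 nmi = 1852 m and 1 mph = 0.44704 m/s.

7.525 nmi

7.021 mph × 0.44704 = 3.13867 m/s
0.05139 day × 86400 = 4440.1 s
d = v × t = 3.13867 m/s × 4440.1 s = 13936 m
13936 m ÷ (1852 m/nmi) = 7.52484 nmi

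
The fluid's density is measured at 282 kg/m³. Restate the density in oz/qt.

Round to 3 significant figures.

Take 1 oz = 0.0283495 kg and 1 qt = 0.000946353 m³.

282 kg/m³ is already 282 kg/m³
282 kg/m³ ÷ 0.0283495 kg/oz × 0.000946353 m³/qt = 9.41362 oz/qt

9.41 oz/qt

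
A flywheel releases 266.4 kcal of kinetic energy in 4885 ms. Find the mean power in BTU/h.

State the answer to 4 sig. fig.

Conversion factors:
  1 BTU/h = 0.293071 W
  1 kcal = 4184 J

7.786×10⁵ BTU/h

266.4 kcal × 4184 = 1.11462×10⁶ J
4885 ms × 0.001 = 4.885 s
P = E / t = 1.11462×10⁶ J / 4.885 s = 228172 W
228172 W ÷ (0.293071 W/BTU/h) = 778555 BTU/h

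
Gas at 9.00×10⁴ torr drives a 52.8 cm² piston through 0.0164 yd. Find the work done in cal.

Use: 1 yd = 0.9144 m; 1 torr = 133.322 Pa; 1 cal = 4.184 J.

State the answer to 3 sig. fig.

9.00×10⁴ torr → 1.1999×10⁷ Pa
52.8 cm² → 0.00528 m²
F = P × A = 1.1999×10⁷ × 0.00528 = 63354.7 N
0.0164 yd → 0.0149962 m
W = F × d = 63354.7 × 0.0149962 = 950.08 J
In cal: 950.08 / 4.184 = 227.075 cal

227 cal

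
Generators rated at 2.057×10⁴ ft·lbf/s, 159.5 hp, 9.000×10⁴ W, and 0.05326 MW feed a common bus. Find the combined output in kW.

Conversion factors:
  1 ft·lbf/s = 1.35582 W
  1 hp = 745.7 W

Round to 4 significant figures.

290.1 kW

2.057×10⁴ ft·lbf/s × 1.35582 → 27889.2 W
159.5 hp × 745.7 → 118939 W
9.000×10⁴ W (already W)
0.05326 MW × 1000000 → 53260 W
Total: 27889.2 + 118939 + 90000 + 53260 = 290088 W
In kW: 290088 / 1000 = 290.088 kW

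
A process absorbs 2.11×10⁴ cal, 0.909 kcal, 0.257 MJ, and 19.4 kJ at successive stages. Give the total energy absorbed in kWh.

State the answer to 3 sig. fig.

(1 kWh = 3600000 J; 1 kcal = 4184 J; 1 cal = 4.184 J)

2.11×10⁴ cal × 4.184 = 88282.4 J
0.909 kcal × 4184 = 3803.26 J
0.257 MJ × 1000000 = 257000 J
19.4 kJ × 1000 = 19400 J
Total: 88282.4 + 3803.26 + 257000 + 19400 = 368486 J
In kWh: 368486 / 3600000 = 0.102357 kWh

0.102 kWh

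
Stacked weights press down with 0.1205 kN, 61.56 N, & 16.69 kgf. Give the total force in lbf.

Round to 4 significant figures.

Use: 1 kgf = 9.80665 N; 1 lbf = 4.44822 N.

0.1205 kN × 1000 → 120.5 N
61.56 N (already N)
16.69 kgf × 9.80665 → 163.673 N
Sum: 120.5 + 61.56 + 163.673 = 345.733 N
In lbf: 345.733 / 4.44822 = 77.7239 lbf

77.72 lbf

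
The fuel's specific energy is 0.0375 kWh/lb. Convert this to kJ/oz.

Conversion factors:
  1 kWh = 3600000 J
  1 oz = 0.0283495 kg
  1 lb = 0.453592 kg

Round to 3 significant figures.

8.44 kJ/oz

0.0375 kWh/lb × 3600000 J/kWh ÷ 0.453592 kg/lb = 297624 J/kg
297624 J/kg ÷ 1000 J/kJ × 0.0283495 kg/oz = 8.43749 kJ/oz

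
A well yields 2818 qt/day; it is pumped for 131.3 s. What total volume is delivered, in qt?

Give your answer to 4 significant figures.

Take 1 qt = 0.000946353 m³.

4.282 qt

2818 qt/day → 3.0866×10⁻⁵ m³/s
V = Q × t = 3.0866×10⁻⁵ × 131.3 = 0.00405271 m³
In qt: 0.00405271 / 0.000946353 = 4.28245 qt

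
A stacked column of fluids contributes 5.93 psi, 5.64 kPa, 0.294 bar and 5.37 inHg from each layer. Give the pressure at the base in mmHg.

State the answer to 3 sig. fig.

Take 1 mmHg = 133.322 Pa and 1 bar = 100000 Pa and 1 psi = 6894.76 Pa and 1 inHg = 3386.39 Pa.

5.93 psi × 6894.76 = 40885.9 Pa
5.64 kPa × 1000 = 5640 Pa
0.294 bar × 100000 = 29400 Pa
5.37 inHg × 3386.39 = 18184.9 Pa
Sum: 40885.9 + 5640 + 29400 + 18184.9 = 94110.8 Pa
In mmHg: 94110.8 / 133.322 = 705.891 mmHg

706 mmHg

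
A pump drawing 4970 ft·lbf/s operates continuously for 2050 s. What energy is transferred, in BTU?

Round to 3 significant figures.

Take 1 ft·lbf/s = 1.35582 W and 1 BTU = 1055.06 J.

1.31×10⁴ BTU

4970 ft·lbf/s × 1.35582 → 6738.43 W
E = P × t = 6738.43 W × 2050 s = 1.38138×10⁷ J
1.38138×10⁷ J ÷ (1055.06 J/BTU) = 13092.9 BTU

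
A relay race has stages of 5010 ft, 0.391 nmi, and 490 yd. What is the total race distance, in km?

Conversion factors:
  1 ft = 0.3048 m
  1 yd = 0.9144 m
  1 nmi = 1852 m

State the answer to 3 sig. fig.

2.70 km

5010 ft × 0.3048 → 1527.05 m
0.391 nmi × 1852 → 724.132 m
490 yd × 0.9144 → 448.056 m
Total: 1527.05 + 724.132 + 448.056 = 2699.24 m
In km: 2699.24 / 1000 = 2.69924 km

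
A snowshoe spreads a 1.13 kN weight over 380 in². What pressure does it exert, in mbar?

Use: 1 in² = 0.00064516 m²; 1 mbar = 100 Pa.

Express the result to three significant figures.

1.13 kN × 1000 → 1130 N
380 in² × 0.00064516 → 0.245161 m²
P = F / A = 1130 N / 0.245161 m² = 4609.22 Pa
4609.22 Pa ÷ (100 Pa/mbar) = 46.0922 mbar

46.1 mbar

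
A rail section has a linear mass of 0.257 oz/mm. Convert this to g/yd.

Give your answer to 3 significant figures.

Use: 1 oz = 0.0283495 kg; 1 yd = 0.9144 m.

6660 g/yd

0.257 oz/mm × 0.0283495 kg/oz ÷ 0.001 m/mm = 7.28582 kg/m
7.28582 kg/m ÷ 0.001 kg/g × 0.9144 m/yd = 6662.15 g/yd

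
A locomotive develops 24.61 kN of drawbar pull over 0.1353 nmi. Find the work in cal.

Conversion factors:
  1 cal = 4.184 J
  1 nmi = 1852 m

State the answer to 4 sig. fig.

1.474×10⁶ cal

24.61 kN × 1000 → 24610 N
0.1353 nmi × 1852 → 250.576 m
W = F × d = 24610 N × 250.576 m = 6.16668×10⁶ J
6.16668×10⁶ J ÷ (4.184 J/cal) = 1.47387×10⁶ cal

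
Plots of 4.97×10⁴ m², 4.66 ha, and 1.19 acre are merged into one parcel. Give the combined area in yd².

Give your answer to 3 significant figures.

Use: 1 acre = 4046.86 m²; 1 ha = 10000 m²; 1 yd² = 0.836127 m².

4.97×10⁴ m² (already m²)
4.66 ha × 10000 = 46600 m²
1.19 acre × 4046.86 = 4815.76 m²
Combined: 49700 + 46600 + 4815.76 = 101116 m²
In yd²: 101116 / 0.836127 = 120934 yd²

1.21×10⁵ yd²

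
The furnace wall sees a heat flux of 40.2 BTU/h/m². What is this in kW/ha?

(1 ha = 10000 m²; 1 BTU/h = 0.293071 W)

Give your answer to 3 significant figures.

118 kW/ha

40.2 BTU/h/m² × 0.293071 W/BTU/h = 11.7815 W/m²
11.7815 W/m² ÷ 1000 W/kW × 10000 m²/ha = 117.815 kW/ha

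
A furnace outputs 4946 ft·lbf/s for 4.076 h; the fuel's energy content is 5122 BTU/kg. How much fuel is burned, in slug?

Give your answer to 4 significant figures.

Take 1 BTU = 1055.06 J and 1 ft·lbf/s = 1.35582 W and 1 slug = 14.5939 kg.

4946 ft·lbf/s → 6705.89 W
4.076 h → 14673.6 s
E = P × t = 6705.89 × 14673.6 = 9.83995×10⁷ J
5122 BTU/kg → 5.40402×10⁶ J/kg
m = E / e_s = 9.83995×10⁷ / 5.40402×10⁶ = 18.2086 kg
In slug: 18.2086 / 14.5939 = 1.24769 slug

1.248 slug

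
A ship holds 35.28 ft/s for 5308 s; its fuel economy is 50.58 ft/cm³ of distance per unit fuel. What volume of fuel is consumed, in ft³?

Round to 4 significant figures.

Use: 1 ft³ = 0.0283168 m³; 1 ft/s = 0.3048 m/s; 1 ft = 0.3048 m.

35.28 ft/s → 10.7533 m/s
d = v × t = 10.7533 × 5308 = 57078.5 m
50.58 ft/cm³ → 1.54168×10⁷ m/m³
V = d / (distance per unit fuel) = 57078.5 / 1.54168×10⁷ = 0.00370236 m³
In ft³: 0.00370236 / 0.0283168 = 0.130748 ft³

0.1307 ft³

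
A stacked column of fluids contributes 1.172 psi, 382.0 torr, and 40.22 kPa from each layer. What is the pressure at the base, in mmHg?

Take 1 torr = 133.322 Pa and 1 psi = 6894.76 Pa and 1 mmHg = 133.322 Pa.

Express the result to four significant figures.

1.172 psi × 6894.76 = 8080.66 Pa
382.0 torr × 133.322 = 50929 Pa
40.22 kPa × 1000 = 40220 Pa
Total: 8080.66 + 50929 + 40220 = 99229.7 Pa
In mmHg: 99229.7 / 133.322 = 744.286 mmHg

744.3 mmHg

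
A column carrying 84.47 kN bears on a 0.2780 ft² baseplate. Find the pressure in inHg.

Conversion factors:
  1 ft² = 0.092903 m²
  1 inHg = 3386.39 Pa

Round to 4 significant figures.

965.8 inHg

84.47 kN × 1000 = 84470 N
0.2780 ft² × 0.092903 = 0.025827 m²
P = F / A = 84470 N / 0.025827 m² = 3.27061×10⁶ Pa
3.27061×10⁶ Pa ÷ (3386.39 Pa/inHg) = 965.81 inHg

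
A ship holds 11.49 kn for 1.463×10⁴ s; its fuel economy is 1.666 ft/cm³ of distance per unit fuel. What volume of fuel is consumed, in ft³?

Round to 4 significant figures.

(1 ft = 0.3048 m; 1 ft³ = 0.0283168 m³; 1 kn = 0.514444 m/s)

11.49 kn → 5.91096 m/s
d = v × t = 5.91096 × 14630 = 86477.3 m
1.666 ft/cm³ → 507797 m/m³
V = d / (distance per unit fuel) = 86477.3 / 507797 = 0.170299 m³
In ft³: 0.170299 / 0.0283168 = 6.01406 ft³

6.014 ft³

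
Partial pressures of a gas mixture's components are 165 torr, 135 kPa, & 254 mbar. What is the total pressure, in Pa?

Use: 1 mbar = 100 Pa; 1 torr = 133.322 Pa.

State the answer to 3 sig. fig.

165 torr × 133.322 = 21998.1 Pa
135 kPa × 1000 = 135000 Pa
254 mbar × 100 = 25400 Pa
Combined: 21998.1 + 135000 + 25400 = 182398 Pa

1.82×10⁵ Pa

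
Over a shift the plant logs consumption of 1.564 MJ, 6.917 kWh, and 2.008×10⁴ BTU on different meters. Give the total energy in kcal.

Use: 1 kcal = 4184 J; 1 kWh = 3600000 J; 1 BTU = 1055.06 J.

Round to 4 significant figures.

1.139×10⁴ kcal

1.564 MJ × 1000000 = 1.564×10⁶ J
6.917 kWh × 3600000 = 2.49012×10⁷ J
2.008×10⁴ BTU × 1055.06 = 2.11856×10⁷ J
Total: 1.564×10⁶ + 2.49012×10⁷ + 2.11856×10⁷ = 4.76508×10⁷ J
In kcal: 4.76508×10⁷ / 4184 = 11388.8 kcal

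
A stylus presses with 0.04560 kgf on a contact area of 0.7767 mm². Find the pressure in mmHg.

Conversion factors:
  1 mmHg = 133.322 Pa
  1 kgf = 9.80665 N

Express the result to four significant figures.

4318 mmHg

0.04560 kgf × 9.80665 = 0.447183 N
0.7767 mm² × 10⁻⁶ = 7.767×10⁻⁷ m²
P = F / A = 0.447183 N / 7.767×10⁻⁷ m² = 575747 Pa
575747 Pa ÷ (133.322 Pa/mmHg) = 4318.47 mmHg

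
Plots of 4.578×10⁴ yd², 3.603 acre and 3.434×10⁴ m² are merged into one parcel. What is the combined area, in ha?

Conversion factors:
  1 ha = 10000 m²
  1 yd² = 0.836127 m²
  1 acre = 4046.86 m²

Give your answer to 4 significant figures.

4.578×10⁴ yd² × 0.836127 = 38277.9 m²
3.603 acre × 4046.86 = 14580.8 m²
3.434×10⁴ m² (already m²)
Combined: 38277.9 + 14580.8 + 34340 = 87198.7 m²
In ha: 87198.7 / 10000 = 8.71987 ha

8.720 ha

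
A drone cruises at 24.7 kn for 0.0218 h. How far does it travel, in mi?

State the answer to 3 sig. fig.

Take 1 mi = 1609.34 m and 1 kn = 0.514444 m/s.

0.620 mi

24.7 kn × 0.514444 = 12.7068 m/s
0.0218 h × 3600 = 78.48 s
d = v × t = 12.7068 m/s × 78.48 s = 997.23 m
997.23 m ÷ (1609.34 m/mi) = 0.619652 mi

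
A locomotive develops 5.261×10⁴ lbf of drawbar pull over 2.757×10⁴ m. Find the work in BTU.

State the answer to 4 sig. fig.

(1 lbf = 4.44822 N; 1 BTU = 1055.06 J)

5.261×10⁴ lbf × 4.44822 → 234021 N
W = F × d = 234021 N × 27570 m = 6.45196×10⁹ J
6.45196×10⁹ J ÷ (1055.06 J/BTU) = 6.11525×10⁶ BTU

6.115×10⁶ BTU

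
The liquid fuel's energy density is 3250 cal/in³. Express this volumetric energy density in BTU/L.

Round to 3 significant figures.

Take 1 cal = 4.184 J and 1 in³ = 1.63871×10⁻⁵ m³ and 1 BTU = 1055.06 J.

786 BTU/L

3250 cal/in³ × 4.184 J/cal ÷ 1.63871×10⁻⁵ m³/in³ = 8.29799×10⁸ J/m³
8.29799×10⁸ J/m³ ÷ 1055.06 J/BTU × 0.001 m³/L = 786.495 BTU/L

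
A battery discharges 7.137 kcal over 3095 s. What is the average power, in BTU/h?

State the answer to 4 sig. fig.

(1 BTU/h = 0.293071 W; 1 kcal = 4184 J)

32.92 BTU/h

7.137 kcal × 4184 = 29861.2 J
P = E / t = 29861.2 J / 3095 s = 9.64821 W
9.64821 W ÷ (0.293071 W/BTU/h) = 32.9211 BTU/h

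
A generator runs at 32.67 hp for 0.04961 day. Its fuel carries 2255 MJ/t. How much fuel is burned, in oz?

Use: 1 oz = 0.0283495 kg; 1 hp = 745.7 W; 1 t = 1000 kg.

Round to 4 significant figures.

1633 oz

32.67 hp → 24362 W
0.04961 day → 4286.3 s
E = P × t = 24362 × 4286.3 = 1.04423×10⁸ J
2255 MJ/t → 2.255×10⁶ J/kg
m = E / e_s = 1.04423×10⁸ / 2.255×10⁶ = 46.3073 kg
In oz: 46.3073 / 0.0283495 = 1633.44 oz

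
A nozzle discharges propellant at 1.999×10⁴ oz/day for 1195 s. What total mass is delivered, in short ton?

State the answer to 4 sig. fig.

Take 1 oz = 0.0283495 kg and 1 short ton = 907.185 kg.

1.999×10⁴ oz/day → 0.0065591 kg/s
m = ṁ × t = 0.0065591 × 1195 = 7.83812 kg
In short ton: 7.83812 / 907.185 = 0.00864005 short ton

0.008640 short ton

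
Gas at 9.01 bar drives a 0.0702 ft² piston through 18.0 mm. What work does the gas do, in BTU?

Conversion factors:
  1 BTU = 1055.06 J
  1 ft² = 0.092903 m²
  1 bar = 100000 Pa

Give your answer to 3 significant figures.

0.100 BTU

9.01 bar → 901000 Pa
0.0702 ft² → 0.00652179 m²
F = P × A = 901000 × 0.00652179 = 5876.13 N
18.0 mm → 0.018 m
W = F × d = 5876.13 × 0.018 = 105.77 J
In BTU: 105.77 / 1055.06 = 0.10025 BTU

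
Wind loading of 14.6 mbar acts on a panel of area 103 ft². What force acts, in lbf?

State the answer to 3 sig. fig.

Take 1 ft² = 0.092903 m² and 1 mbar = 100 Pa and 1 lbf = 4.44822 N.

3140 lbf

14.6 mbar × 100 → 1460 Pa
103 ft² × 0.092903 → 9.56901 m²
F = P × A = 1460 Pa × 9.56901 m² = 13970.8 N
13970.8 N ÷ (4.44822 N/lbf) = 3140.76 lbf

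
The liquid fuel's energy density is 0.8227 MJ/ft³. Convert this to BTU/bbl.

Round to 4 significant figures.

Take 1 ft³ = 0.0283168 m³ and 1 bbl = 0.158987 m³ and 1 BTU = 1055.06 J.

4378 BTU/bbl

0.8227 MJ/ft³ × 1000000 J/MJ ÷ 0.0283168 m³/ft³ = 2.90534×10⁷ J/m³
2.90534×10⁷ J/m³ ÷ 1055.06 J/BTU × 0.158987 m³/bbl = 4378.06 BTU/bbl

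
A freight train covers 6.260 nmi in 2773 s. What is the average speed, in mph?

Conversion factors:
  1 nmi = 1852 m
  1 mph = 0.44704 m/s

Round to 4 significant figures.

9.352 mph

6.260 nmi × 1852 = 11593.5 m
v = d / t = 11593.5 m / 2773 s = 4.18085 m/s
4.18085 m/s ÷ (0.44704 m/s/mph) = 9.3523 mph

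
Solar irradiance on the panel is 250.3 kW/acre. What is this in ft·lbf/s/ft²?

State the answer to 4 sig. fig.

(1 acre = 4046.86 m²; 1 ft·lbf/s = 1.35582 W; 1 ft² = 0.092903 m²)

4.238 ft·lbf/s/ft²

250.3 kW/acre × 1000 W/kW ÷ 4046.86 m²/acre = 61.8504 W/m²
61.8504 W/m² ÷ 1.35582 W/ft·lbf/s × 0.092903 m²/ft² = 4.23809 ft·lbf/s/ft²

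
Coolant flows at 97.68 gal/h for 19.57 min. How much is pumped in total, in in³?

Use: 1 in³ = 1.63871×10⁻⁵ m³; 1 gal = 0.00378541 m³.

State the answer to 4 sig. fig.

7360 in³

97.68 gal/h → 1.02711×10⁻⁴ m³/s
19.57 min → 1174.2 s
V = Q × t = 1.02711×10⁻⁴ × 1174.2 = 0.120603 m³
In in³: 0.120603 / 1.63871×10⁻⁵ = 7359.63 in³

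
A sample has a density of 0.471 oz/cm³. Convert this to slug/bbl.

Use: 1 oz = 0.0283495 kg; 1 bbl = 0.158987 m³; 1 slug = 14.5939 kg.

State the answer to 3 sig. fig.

145 slug/bbl

0.471 oz/cm³ × 0.0283495 kg/oz ÷ 10⁻⁶ m³/cm³ = 13352.6 kg/m³
13352.6 kg/m³ ÷ 14.5939 kg/slug × 0.158987 m³/bbl = 145.464 slug/bbl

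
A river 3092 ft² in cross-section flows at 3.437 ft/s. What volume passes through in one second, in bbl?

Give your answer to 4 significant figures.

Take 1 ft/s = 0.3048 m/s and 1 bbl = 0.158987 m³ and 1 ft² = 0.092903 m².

1893 bbl

3.437 ft/s × 0.3048 = 1.0476 m/s
3092 ft² × 0.092903 = 287.256 m²
V = v × A × t = 1.0476 m/s × 287.256 m² × 1 s = 300.929 m³
300.929 m³ ÷ (0.158987 m³/bbl) = 1892.79 bbl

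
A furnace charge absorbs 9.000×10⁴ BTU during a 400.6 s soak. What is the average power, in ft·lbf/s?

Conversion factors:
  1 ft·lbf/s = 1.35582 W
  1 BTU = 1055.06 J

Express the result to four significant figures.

1.748×10⁵ ft·lbf/s

9.000×10⁴ BTU × 1055.06 = 9.49554×10⁷ J
P = E / t = 9.49554×10⁷ J / 400.6 s = 237033 W
237033 W ÷ (1.35582 W/ft·lbf/s) = 174826 ft·lbf/s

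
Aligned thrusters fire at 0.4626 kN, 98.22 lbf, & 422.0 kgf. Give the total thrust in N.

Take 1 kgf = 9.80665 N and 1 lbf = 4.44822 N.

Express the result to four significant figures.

5038 N

0.4626 kN × 1000 → 462.6 N
98.22 lbf × 4.44822 → 436.904 N
422.0 kgf × 9.80665 → 4138.41 N
Combined: 462.6 + 436.904 + 4138.41 = 5037.91 N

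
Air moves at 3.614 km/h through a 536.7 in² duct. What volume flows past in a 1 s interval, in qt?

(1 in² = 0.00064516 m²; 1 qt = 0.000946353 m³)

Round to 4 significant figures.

367.3 qt

3.614 km/h × (1/3.6) = 1.00389 m/s
536.7 in² × 0.00064516 = 0.346257 m²
V = v × A × t = 1.00389 m/s × 0.346257 m² × 1 s = 0.347604 m³
0.347604 m³ ÷ (0.000946353 m³/qt) = 367.309 qt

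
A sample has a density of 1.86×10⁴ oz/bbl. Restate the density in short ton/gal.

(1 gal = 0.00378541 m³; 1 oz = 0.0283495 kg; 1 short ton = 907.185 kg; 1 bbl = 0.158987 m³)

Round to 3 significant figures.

1.86×10⁴ oz/bbl × 0.0283495 kg/oz ÷ 0.158987 m³/bbl = 3316.63 kg/m³
3316.63 kg/m³ ÷ 907.185 kg/short ton × 0.00378541 m³/gal = 0.0138393 short ton/gal

0.0138 short ton/gal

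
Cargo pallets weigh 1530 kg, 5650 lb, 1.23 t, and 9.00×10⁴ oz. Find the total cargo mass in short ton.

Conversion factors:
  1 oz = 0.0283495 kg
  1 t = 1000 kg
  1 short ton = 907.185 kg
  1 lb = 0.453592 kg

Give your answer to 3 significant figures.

1530 kg (already kg)
5650 lb × 0.453592 = 2562.79 kg
1.23 t × 1000 = 1230 kg
9.00×10⁴ oz × 0.0283495 = 2551.46 kg
Sum: 1530 + 2562.79 + 1230 + 2551.46 = 7874.25 kg
In short ton: 7874.25 / 907.185 = 8.67987 short ton

8.68 short ton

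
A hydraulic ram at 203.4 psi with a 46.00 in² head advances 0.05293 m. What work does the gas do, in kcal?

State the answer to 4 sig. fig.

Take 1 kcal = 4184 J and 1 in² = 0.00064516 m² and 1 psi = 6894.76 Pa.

203.4 psi → 1.40239×10⁶ Pa
46.00 in² → 0.0296774 m²
F = P × A = 1.40239×10⁶ × 0.0296774 = 41619.3 N
W = F × d = 41619.3 × 0.05293 = 2202.91 J
In kcal: 2202.91 / 4184 = 0.526508 kcal

0.5265 kcal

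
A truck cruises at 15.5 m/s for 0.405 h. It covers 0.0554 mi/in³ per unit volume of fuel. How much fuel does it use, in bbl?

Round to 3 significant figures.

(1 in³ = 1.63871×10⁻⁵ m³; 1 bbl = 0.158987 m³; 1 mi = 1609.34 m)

0.405 h → 1458 s
d = v × t = 15.5 × 1458 = 22599 m
0.0554 mi/in³ → 5.44071×10⁶ m/m³
V = d / (distance per unit fuel) = 22599 / 5.44071×10⁶ = 0.00415369 m³
In bbl: 0.00415369 / 0.158987 = 0.026126 bbl

0.0261 bbl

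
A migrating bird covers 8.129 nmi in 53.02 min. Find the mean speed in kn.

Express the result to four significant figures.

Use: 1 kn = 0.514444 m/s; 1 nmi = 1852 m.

9.199 kn

8.129 nmi × 1852 = 15054.9 m
53.02 min × 60 = 3181.2 s
v = d / t = 15054.9 m / 3181.2 s = 4.73246 m/s
4.73246 m/s ÷ (0.514444 m/s/kn) = 9.19917 kn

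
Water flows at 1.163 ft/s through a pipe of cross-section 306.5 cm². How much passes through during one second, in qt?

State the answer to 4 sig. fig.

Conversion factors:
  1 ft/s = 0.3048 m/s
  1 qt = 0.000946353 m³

11.48 qt

1.163 ft/s × 0.3048 → 0.354482 m/s
306.5 cm² × 0.0001 → 0.03065 m²
V = v × A × t = 0.354482 m/s × 0.03065 m² × 1 s = 0.0108649 m³
0.0108649 m³ ÷ (0.000946353 m³/qt) = 11.4808 qt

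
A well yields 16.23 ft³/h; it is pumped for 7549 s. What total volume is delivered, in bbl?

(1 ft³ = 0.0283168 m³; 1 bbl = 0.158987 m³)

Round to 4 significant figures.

6.062 bbl

16.23 ft³/h → 1.27662×10⁻⁴ m³/s
V = Q × t = 1.27662×10⁻⁴ × 7549 = 0.96372 m³
In bbl: 0.96372 / 0.158987 = 6.06163 bbl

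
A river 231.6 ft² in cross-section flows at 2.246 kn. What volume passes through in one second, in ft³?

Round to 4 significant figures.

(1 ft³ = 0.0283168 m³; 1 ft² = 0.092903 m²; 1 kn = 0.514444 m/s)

2.246 kn × 0.514444 = 1.15544 m/s
231.6 ft² × 0.092903 = 21.5163 m²
V = v × A × t = 1.15544 m/s × 21.5163 m² × 1 s = 24.8608 m³
24.8608 m³ ÷ (0.0283168 m³/ft³) = 877.952 ft³

878.0 ft³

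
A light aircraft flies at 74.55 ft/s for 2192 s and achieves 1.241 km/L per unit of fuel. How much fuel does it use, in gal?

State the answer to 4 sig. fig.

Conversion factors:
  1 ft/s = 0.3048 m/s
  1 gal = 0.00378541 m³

10.60 gal

74.55 ft/s → 22.7228 m/s
d = v × t = 22.7228 × 2192 = 49808.4 m
1.241 km/L → 1.241×10⁶ m/m³
V = d / (distance per unit fuel) = 49808.4 / 1.241×10⁶ = 0.0401357 m³
In gal: 0.0401357 / 0.00378541 = 10.6027 gal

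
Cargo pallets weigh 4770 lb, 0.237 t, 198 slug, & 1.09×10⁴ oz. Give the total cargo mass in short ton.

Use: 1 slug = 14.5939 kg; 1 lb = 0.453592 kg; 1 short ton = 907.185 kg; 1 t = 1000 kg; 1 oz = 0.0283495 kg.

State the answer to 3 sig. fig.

6.17 short ton

4770 lb × 0.453592 = 2163.63 kg
0.237 t × 1000 = 237 kg
198 slug × 14.5939 = 2889.59 kg
1.09×10⁴ oz × 0.0283495 = 309.01 kg
Total: 2163.63 + 237 + 2889.59 + 309.01 = 5599.23 kg
In short ton: 5599.23 / 907.185 = 6.17209 short ton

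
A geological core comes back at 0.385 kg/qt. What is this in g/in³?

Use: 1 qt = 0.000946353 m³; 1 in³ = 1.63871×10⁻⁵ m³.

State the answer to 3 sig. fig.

0.385 kg/qt ÷ 0.000946353 m³/qt = 406.825 kg/m³
406.825 kg/m³ ÷ 0.001 kg/g × 1.63871×10⁻⁵ m³/in³ = 6.66668 g/in³

6.67 g/in³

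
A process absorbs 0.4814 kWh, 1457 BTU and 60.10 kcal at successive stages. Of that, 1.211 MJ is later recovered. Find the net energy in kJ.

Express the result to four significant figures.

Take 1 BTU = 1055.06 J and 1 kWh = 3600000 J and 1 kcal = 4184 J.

0.4814 kWh × 3600000 = 1.73304×10⁶ J
1457 BTU × 1055.06 = 1.53722×10⁶ J
60.10 kcal × 4184 = 251458 J
1.211 MJ × 1000000 = 1.211×10⁶ J
Result: 1.73304×10⁶ + 1.53722×10⁶ + 251458 − 1.211×10⁶ = 2.31072×10⁶ J
In kJ: 2.31072×10⁶ / 1000 = 2310.72 kJ

2311 kJ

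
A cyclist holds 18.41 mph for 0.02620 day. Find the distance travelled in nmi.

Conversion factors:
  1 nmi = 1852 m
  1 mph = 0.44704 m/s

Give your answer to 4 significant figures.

18.41 mph × 0.44704 → 8.23001 m/s
0.02620 day × 86400 → 2263.68 s
d = v × t = 8.23001 m/s × 2263.68 s = 18630.1 m
18630.1 m ÷ (1852 m/nmi) = 10.0594 nmi

10.06 nmi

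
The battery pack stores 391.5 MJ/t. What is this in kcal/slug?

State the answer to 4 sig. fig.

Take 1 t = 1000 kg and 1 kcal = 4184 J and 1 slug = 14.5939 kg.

1366 kcal/slug

391.5 MJ/t × 1000000 J/MJ ÷ 1000 kg/t = 391500 J/kg
391500 J/kg ÷ 4184 J/kcal × 14.5939 kg/slug = 1365.56 kcal/slug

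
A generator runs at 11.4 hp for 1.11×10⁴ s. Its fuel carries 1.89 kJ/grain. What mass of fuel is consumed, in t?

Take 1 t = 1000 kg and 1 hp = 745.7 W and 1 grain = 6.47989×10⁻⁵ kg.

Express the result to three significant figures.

0.00324 t

11.4 hp → 8500.98 W
E = P × t = 8500.98 × 11100 = 9.43609×10⁷ J
1.89 kJ/grain → 2.91672×10⁷ J/kg
m = E / e_s = 9.43609×10⁷ / 2.91672×10⁷ = 3.23517 kg
In t: 3.23517 / 1000 = 0.00323517 t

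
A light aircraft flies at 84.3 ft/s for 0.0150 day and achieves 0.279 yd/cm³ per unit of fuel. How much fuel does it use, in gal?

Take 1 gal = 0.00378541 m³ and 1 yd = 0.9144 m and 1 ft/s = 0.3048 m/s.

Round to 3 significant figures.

34.5 gal

84.3 ft/s → 25.6946 m/s
0.0150 day → 1296 s
d = v × t = 25.6946 × 1296 = 33300.2 m
0.279 yd/cm³ → 255118 m/m³
V = d / (distance per unit fuel) = 33300.2 / 255118 = 0.130529 m³
In gal: 0.130529 / 0.00378541 = 34.4821 gal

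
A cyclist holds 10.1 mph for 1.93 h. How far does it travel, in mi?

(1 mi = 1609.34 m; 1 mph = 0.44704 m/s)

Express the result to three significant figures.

10.1 mph × 0.44704 → 4.5151 m/s
1.93 h × 3600 → 6948 s
d = v × t = 4.5151 m/s × 6948 s = 31370.9 m
31370.9 m ÷ (1609.34 m/mi) = 19.493 mi

19.5 mi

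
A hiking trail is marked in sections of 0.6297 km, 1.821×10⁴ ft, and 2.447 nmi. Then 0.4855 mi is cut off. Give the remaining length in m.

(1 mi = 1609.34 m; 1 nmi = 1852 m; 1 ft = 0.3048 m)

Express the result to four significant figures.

0.6297 km × 1000 = 629.7 m
1.821×10⁴ ft × 0.3048 = 5550.41 m
2.447 nmi × 1852 = 4531.84 m
0.4855 mi × 1609.34 = 781.335 m
Net: 629.7 + 5550.41 + 4531.84 − 781.335 = 9930.62 m

9931 m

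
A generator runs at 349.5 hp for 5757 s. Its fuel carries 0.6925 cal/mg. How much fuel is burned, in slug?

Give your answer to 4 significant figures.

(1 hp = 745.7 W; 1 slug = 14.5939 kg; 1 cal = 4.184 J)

35.48 slug

349.5 hp → 260622 W
E = P × t = 260622 × 5757 = 1.5004×10⁹ J
0.6925 cal/mg → 2.89742×10⁶ J/kg
m = E / e_s = 1.5004×10⁹ / 2.89742×10⁶ = 517.84 kg
In slug: 517.84 / 14.5939 = 35.4833 slug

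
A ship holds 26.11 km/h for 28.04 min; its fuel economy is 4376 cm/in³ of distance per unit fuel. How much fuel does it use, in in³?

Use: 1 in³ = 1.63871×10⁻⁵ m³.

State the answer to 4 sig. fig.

278.8 in³

26.11 km/h → 7.25278 m/s
28.04 min → 1682.4 s
d = v × t = 7.25278 × 1682.4 = 12202.1 m
4376 cm/in³ → 2.67039×10⁶ m/m³
V = d / (distance per unit fuel) = 12202.1 / 2.67039×10⁶ = 0.00456941 m³
In in³: 0.00456941 / 1.63871×10⁻⁵ = 278.842 in³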